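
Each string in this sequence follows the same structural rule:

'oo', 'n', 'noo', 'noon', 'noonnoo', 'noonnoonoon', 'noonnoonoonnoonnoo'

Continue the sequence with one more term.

noonnoonoonnoonnoonoonnoonoon

Each term (from the third on) is the previous term followed by the one before it: term 3 = n·oo = noo.
The next term joins noonnoonoonnoonnoo and noonnoonoon.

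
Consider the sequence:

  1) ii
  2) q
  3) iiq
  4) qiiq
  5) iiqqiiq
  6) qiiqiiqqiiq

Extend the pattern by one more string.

iiqqiiqqiiqiiqqiiq

From term 3 onward, concatenate the second-to-last term with the last: ii·q = iiq, q·iiq = qiiq, …
Continuing: iiqqiiq · qiiqiiqqiiq gives term 7.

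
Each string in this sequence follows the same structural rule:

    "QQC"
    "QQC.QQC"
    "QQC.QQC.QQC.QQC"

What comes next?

s(k+1) = s(k)·.·s(k) — each term doubles the last with '.' between the halves.
So the next term is two copies of QQC.QQC.QQC.QQC with '.' between the halves.

QQC.QQC.QQC.QQC.QQC.QQC.QQC.QQC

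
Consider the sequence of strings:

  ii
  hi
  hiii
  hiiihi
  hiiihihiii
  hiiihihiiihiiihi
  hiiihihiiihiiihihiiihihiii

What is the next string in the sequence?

From term 3 onward, concatenate the last term with the second-to-last: hi·ii = hiii, hiii·hi = hiiihi, …
So term 8 is hiiihihiiihiiihihiiihihiii·hiiihihiiihiiihi.

hiiihihiiihiiihihiiihihiiihiiihihiiihiiihi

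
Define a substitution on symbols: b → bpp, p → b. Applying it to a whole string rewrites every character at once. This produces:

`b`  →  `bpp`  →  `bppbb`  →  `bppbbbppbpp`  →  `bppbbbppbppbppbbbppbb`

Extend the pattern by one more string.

bppbbbppbppbppbbbppbbbppbbbppbppbppbbbppbpp

Applying the rule to each of the 21 symbols of bppbbbppbppbppbbbppbb gives the pieces bpp b b bpp bpp bpp b b bpp b b bpp b b bpp bpp bpp b b bpp bpp, which concatenate to the answer.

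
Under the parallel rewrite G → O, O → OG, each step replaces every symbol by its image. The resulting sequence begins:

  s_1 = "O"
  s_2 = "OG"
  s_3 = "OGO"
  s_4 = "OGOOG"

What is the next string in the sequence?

OGOOGOGO

Expanding OGOOG: O→OG, G→O, O→OG, O→OG, G→O. Concatenated: OG O OG OG O.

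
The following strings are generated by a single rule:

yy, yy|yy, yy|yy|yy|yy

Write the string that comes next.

Each string is two copies of the previous one joined by '|'.
So the next term is two copies of yy|yy|yy|yy with '|' between the halves.

yy|yy|yy|yy|yy|yy|yy|yy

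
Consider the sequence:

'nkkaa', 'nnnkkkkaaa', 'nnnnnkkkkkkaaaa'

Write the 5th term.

nnnnnnnnnkkkkkkkkkkaaaaaa

The n-th term is 2n-1 n's then 2n k's then n+1 a's (n = 1, 2, …).
Setting n = 5 gives 9, 10, 6 characters in each block.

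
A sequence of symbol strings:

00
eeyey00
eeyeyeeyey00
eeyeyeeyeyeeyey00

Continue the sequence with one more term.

Each term is the previous one with eeyey prepended.
Applying this once more to eeyeyeeyeyeeyey00:

eeyeyeeyeyeeyeyeeyey00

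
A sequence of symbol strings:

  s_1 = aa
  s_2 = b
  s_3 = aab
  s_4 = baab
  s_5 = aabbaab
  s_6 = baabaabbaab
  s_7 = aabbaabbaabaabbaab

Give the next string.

baabaabbaabaabbaabbaabaabbaab

From term 3 onward, concatenate the second-to-last term with the last: aa·b = aab, b·aab = baab, …
The next term joins baabaabbaab and aabbaabbaabaabbaab.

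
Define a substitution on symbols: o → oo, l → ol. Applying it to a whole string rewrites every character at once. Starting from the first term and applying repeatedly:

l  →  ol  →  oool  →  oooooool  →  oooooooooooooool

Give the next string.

Rewriting the 16 symbols of oooooooooooooool one by one yields oo oo oo oo oo oo oo oo oo oo oo oo oo oo oo ol; concatenated:

oooooooooooooooooooooooooooooool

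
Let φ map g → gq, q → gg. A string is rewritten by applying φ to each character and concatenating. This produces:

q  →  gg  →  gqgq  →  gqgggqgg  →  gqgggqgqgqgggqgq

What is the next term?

gqgggqgqgqgggqgggqgggqgqgqgggqgg

φ(gqgggqgqgqgggqgq) expands symbol-by-symbol to gq gg gq gq gq gg gq gg gq gg gq gq gq gg gq gg; joining the 16 pieces gives the next term.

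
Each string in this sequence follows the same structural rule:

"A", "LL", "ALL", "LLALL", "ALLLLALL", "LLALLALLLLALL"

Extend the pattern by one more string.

This is a Fibonacci-style word recurrence s(k) = s(k−2)·s(k−1): e.g. A·LL = ALL.
The next term joins ALLLLALL and LLALLALLLLALL.

ALLLLALLLLALLALLLLALL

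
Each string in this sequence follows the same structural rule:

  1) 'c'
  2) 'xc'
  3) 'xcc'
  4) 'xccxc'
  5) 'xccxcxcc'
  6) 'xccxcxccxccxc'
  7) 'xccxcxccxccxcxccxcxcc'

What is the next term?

xccxcxccxccxcxccxcxccxccxcxccxccxc

Each term (from the third on) is the previous term followed by the one before it: term 3 = xc·c = xcc.
The next term joins xccxcxccxccxcxccxcxcc and xccxcxccxccxc.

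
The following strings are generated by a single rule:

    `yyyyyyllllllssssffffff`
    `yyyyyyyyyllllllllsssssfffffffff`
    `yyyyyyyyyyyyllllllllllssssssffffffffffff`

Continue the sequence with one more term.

Term n consists of 3n y's, followed by 2n+2 l's, followed by n+2 s's, followed by 3n f's, where the shown terms are n = 2, 3, 4.
For the next term, n = 5, so the run lengths are 15, 12, 7, 15.

yyyyyyyyyyyyyyyllllllllllllsssssssfffffffffffffff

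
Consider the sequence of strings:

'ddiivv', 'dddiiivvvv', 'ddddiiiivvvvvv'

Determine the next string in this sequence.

The n-th term is n+1 d's then n+1 i's then 2n v's (n = 1, 2, …).
At n = 4 the blocks have lengths 5, 5, 8.

dddddiiiiivvvvvvvv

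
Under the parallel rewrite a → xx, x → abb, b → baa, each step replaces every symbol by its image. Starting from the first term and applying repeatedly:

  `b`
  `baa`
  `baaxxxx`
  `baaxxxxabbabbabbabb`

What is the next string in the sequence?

Applying the rule to each of the 19 symbols of baaxxxxabbabbabbabb gives the pieces baa xx xx abb abb abb abb xx baa baa xx baa baa xx baa baa xx baa baa, which concatenate to the answer.

baaxxxxabbabbabbabbxxbaabaaxxbaabaaxxbaabaaxxbaabaa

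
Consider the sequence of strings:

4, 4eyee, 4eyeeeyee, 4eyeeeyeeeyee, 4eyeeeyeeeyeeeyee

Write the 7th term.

Every step adds eyee to the end: s(k+1) = s(k)·eyee.
From 4eyeeeyeeeyeeeyee, 2 further steps: 4eyeeeyeeeyeeeyee → 4eyeeeyeeeyeeeyeeeyee → (answer).

4eyeeeyeeeyeeeyeeeyeeeyee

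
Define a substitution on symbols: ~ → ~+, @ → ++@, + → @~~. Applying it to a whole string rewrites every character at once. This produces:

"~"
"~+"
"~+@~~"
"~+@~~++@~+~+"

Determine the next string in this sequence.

~+@~~++@~+~+@~~@~~++@~+@~~~+@~~

Apply φ to ~+@~~++@~+~+ symbol by symbol: ~→~+, +→@~~, @→++@, ~→~+, ~→~+, +→@~~, +→@~~, @→++@, ~→~+, +→@~~, ~→~+, +→@~~; joined: ~+ @~~ ++@ ~+ ~+ @~~ @~~ ++@ ~+ @~~ ~+ @~~.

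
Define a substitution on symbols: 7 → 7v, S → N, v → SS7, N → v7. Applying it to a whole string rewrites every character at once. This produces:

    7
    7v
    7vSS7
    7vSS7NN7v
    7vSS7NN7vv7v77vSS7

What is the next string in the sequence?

Rewriting the 18 symbols of 7vSS7NN7vv7v77vSS7 one by one yields 7v SS7 N N 7v v7 v7 7v SS7 SS7 7v SS7 7v 7v SS7 N N 7v; concatenated:

7vSS7NN7vv7v77vSS7SS77vSS77v7vSS7NN7v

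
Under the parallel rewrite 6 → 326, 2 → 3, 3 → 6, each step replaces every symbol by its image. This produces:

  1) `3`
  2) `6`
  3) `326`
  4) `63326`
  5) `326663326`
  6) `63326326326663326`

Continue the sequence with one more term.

3266633266332663326326326663326

φ(63326326326663326) expands symbol-by-symbol to 326 6 6 3 326 6 3 326 6 3 326 326 326 6 6 3 326; joining the 17 pieces gives the next term.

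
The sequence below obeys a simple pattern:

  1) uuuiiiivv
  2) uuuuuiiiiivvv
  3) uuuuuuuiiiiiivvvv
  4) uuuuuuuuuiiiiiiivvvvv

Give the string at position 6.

Reading off run lengths: u runs 3, 5, 7, 9; i runs 4, 5, 6, 7; v runs 2, 3, 4, 5 — each is linear in n, where the shown terms are n = 2, 3, 4, 5.
For term 6, n = 7, so the run lengths are 13, 9, 7.

uuuuuuuuuuuuuiiiiiiiiivvvvvvv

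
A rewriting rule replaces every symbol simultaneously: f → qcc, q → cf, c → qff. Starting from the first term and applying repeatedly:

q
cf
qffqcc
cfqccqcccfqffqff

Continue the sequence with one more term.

qffqcccfqffqffcfqffqffqffqcccfqccqcccfqccqcc

Applying the rule to each of the 16 symbols of cfqccqcccfqffqff gives the pieces qff qcc cf qff qff cf qff qff qff qcc cf qcc qcc cf qcc qcc, which concatenate to the answer.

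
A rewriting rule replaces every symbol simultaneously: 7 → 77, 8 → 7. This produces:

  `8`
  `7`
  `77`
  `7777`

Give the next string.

Apply φ to 7777 symbol by symbol: 7→77, 7→77, 7→77, 7→77; joined: 77 77 77 77.

77777777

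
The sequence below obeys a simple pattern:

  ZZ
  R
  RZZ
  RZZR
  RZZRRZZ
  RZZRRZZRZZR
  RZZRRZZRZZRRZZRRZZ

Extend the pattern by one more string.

RZZRRZZRZZRRZZRRZZRZZRRZZRZZR

Each term (from the third on) is the previous term followed by the one before it: term 3 = R·ZZ = RZZ.
The next term joins RZZRRZZRZZRRZZRRZZ and RZZRRZZRZZR.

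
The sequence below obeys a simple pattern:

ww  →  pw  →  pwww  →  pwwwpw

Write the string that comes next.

pwwwpwpwww

Each term (from the third on) is the previous term followed by the one before it: term 3 = pw·ww = pwww.
Continuing: pwwwpw · pwww gives term 5.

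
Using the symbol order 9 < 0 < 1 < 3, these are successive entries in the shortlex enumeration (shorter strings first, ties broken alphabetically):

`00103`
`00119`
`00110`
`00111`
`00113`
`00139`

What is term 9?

Stepping forward 3 times from 00139: 00139 → 00130 → 00131, then the target.

00133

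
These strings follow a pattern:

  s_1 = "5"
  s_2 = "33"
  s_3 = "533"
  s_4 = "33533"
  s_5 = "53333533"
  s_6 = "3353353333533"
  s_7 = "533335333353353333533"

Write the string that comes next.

Each term (from the third on) is the two preceding terms concatenated in order: term 3 = 5·33 = 533.
The next term joins 3353353333533 and 533335333353353333533.

3353353333533533335333353353333533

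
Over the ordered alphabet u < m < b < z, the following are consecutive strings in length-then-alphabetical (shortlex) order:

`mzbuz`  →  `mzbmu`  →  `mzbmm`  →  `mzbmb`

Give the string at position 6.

mzbbu

Stepping forward 2 times from mzbmb: mzbmb → mzbmz, then the target.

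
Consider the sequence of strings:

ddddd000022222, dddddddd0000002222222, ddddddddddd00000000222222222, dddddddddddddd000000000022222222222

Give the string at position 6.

dddddddddddddddddddd00000000000000222222222222222

The n-th term is 3n-1 d's then 2n 0's then 2n+1 2's, where the shown terms are n = 2, 3, 4, 5.
Setting n = 7 gives 20, 14, 15 characters in each block.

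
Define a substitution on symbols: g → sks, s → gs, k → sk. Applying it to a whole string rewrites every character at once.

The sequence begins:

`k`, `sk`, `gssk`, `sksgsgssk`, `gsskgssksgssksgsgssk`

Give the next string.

φ(gsskgssksgssksgsgssk) expands symbol-by-symbol to sks gs gs sk sks gs gs sk gs sks gs gs sk gs sks gs sks gs gs sk; joining the 20 pieces gives the next term.

sksgsgssksksgsgsskgssksgsgsskgssksgssksgsgssk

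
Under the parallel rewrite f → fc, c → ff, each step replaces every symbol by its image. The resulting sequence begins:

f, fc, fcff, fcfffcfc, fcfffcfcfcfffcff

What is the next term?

fcfffcfcfcfffcfffcfffcfcfcfffcfc

Replace each of the 16 characters of fcfffcfcfcfffcff in place — fc ff fc fc fc ff fc ff fc ff fc fc fc ff fc fc — and concatenate.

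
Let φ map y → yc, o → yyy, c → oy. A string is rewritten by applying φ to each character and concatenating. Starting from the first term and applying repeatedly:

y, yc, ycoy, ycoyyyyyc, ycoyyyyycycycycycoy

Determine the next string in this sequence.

ycoyyyyycycycycycoyycoyycoyycoyycoyyyyyc

Applying the rule to each of the 19 symbols of ycoyyyyycycycycycoy gives the pieces yc oy yyy yc yc yc yc yc oy yc oy yc oy yc oy yc oy yyy yc, which concatenate to the answer.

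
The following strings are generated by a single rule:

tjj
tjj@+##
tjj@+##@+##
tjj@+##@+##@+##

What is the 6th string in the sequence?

Each term is the previous one with @+## appended.
From tjj@+##@+##@+##, 2 further steps: tjj@+##@+##@+## → tjj@+##@+##@+##@+## → (answer).

tjj@+##@+##@+##@+##@+##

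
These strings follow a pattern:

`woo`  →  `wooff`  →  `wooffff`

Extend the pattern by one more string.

wooffffff

Every step adds ff to the end: s(k+1) = s(k)·ff.
So the next term is wooffff·ff.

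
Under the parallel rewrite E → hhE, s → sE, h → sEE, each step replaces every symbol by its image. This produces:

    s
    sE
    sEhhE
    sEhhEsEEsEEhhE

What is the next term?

φ(sEhhEsEEsEEhhE) expands symbol-by-symbol to sE hhE sEE sEE hhE sE hhE hhE sE hhE hhE sEE sEE hhE; joining the 14 pieces gives the next term.

sEhhEsEEsEEhhEsEhhEhhEsEhhEhhEsEEsEEhhE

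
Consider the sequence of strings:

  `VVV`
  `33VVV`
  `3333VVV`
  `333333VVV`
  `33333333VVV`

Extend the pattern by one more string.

Each term is the previous one with 33 prepended.
So the next term is 33·33333333VVV.

3333333333VVV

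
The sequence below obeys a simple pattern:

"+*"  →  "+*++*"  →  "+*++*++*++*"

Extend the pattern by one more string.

s(k+1) = s(k)·+·s(k) — each term doubles the last with '+' between the halves.
Doubling +*++*++*++* with '+' between the halves:

+*++*++*++*++*++*++*++*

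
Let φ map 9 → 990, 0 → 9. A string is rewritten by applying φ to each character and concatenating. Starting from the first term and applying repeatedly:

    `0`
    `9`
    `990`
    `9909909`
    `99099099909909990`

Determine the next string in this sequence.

φ(99099099909909990) expands symbol-by-symbol to 990 990 9 990 990 9 990 990 990 9 990 990 9 990 990 990 9; joining the 17 pieces gives the next term.

99099099909909990990990999099099909909909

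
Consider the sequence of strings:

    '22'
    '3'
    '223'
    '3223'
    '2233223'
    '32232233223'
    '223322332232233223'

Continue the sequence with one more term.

Each term (from the third on) is the two preceding terms concatenated in order: term 3 = 22·3 = 223.
The next term joins 32232233223 and 223322332232233223.

32232233223223322332232233223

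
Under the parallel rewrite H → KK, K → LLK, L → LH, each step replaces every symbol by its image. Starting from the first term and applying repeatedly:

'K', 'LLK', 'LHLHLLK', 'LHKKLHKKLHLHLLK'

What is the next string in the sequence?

LHKKLLKLLKLHKKLLKLLKLHKKLHKKLHLHLLK

Replace each of the 15 characters of LHKKLHKKLHLHLLK in place — LH KK LLK LLK LH KK LLK LLK LH KK LH KK LH LH LLK — and concatenate.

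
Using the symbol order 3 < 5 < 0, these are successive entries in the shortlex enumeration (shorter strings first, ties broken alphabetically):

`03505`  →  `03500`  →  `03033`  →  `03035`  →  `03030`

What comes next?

Find the rightmost character of 03030 below 0, bump it to the next letter, and reset everything to its right to 3.

03053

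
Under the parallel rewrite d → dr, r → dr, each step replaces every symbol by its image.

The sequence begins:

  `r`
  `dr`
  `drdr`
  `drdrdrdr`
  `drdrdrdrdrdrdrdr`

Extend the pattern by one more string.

φ(drdrdrdrdrdrdrdr) expands symbol-by-symbol to dr dr dr dr dr dr dr dr dr dr dr dr dr dr dr dr; joining the 16 pieces gives the next term.

drdrdrdrdrdrdrdrdrdrdrdrdrdrdrdr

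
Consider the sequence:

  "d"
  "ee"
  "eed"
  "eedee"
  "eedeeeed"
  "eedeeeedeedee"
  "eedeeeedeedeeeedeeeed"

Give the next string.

Each term (from the third on) is the previous term followed by the one before it: term 3 = ee·d = eed.
So term 8 is eedeeeedeedeeeedeeeed·eedeeeedeedee.

eedeeeedeedeeeedeeeedeedeeeedeedee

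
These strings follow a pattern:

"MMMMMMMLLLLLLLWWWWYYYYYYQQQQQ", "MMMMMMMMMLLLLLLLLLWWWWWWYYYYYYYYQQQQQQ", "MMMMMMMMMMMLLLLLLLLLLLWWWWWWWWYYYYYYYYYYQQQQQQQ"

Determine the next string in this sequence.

Term n consists of 2n+3 M's, followed by 2n+3 L's, followed by 2n W's, followed by 2n+2 Y's, followed by n+3 Q's, where the shown terms are n = 2, 3, 4.
For the next term, n = 5, so the run lengths are 13, 13, 10, 12, 8.

MMMMMMMMMMMMMLLLLLLLLLLLLLWWWWWWWWWWYYYYYYYYYYYYQQQQQQQQ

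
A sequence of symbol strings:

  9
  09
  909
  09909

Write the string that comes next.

From term 3 onward, concatenate the second-to-last term with the last: 9·09 = 909, 09·909 = 09909, …
So term 5 is 909·09909.

90909909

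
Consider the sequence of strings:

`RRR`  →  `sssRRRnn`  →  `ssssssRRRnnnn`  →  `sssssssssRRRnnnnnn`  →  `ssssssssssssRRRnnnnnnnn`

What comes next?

Each term wraps the previous one in sss on the left and nn on the right.
So the next term is sss·ssssssssssssRRRnnnnnnnn·nn.

sssssssssssssssRRRnnnnnnnnnn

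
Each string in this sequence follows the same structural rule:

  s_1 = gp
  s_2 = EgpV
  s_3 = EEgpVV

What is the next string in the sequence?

EEEgpVVV

Every step adds E to the front and V to the end of the previous string.
One more step from EEgpVV gives the answer.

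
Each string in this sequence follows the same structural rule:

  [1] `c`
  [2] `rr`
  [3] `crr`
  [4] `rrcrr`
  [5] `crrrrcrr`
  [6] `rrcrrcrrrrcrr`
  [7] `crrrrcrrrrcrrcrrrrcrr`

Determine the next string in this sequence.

This is a Fibonacci-style word recurrence s(k) = s(k−2)·s(k−1): e.g. c·rr = crr.
The next term joins rrcrrcrrrrcrr and crrrrcrrrrcrrcrrrrcrr.

rrcrrcrrrrcrrcrrrrcrrrrcrrcrrrrcrr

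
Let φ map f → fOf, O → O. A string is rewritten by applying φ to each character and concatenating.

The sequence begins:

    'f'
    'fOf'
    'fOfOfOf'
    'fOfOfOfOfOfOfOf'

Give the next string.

fOfOfOfOfOfOfOfOfOfOfOfOfOfOfOf

φ(fOfOfOfOfOfOfOf) expands symbol-by-symbol to fOf O fOf O fOf O fOf O fOf O fOf O fOf O fOf; joining the 15 pieces gives the next term.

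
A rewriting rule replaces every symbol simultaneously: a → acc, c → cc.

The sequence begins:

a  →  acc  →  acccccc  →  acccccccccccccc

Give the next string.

φ(acccccccccccccc) expands symbol-by-symbol to acc cc cc cc cc cc cc cc cc cc cc cc cc cc cc; joining the 15 pieces gives the next term.

acccccccccccccccccccccccccccccc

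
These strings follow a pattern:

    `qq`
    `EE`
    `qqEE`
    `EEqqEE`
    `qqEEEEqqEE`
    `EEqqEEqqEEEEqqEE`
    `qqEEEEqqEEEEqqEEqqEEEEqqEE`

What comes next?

EEqqEEqqEEEEqqEEqqEEEEqqEEEEqqEEqqEEEEqqEE

Each term (from the third on) is the two preceding terms concatenated in order: term 3 = qq·EE = qqEE.
So term 8 is EEqqEEqqEEEEqqEE·qqEEEEqqEEEEqqEEqqEEEEqqEE.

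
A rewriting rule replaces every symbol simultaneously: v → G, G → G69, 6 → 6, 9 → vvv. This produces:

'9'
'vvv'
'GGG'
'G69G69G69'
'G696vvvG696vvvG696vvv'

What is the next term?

G696vvv6GGGG696vvv6GGGG696vvv6GGG

Replace each of the 21 characters of G696vvvG696vvvG696vvv in place — G69 6 vvv 6 G G G G69 6 vvv 6 G G G G69 6 vvv 6 G G G — and concatenate.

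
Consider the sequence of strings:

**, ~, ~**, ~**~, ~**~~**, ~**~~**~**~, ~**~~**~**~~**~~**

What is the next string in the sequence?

Each term (from the third on) is the previous term followed by the one before it: term 3 = ~·** = ~**.
Continuing: ~**~~**~**~~**~~** · ~**~~**~**~ gives term 8.

~**~~**~**~~**~~**~**~~**~**~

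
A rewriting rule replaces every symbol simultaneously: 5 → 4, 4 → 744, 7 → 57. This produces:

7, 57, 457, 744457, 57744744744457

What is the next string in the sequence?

φ(57744744744457) expands symbol-by-symbol to 4 57 57 744 744 57 744 744 57 744 744 744 4 57; joining the 14 pieces gives the next term.

457577447445774474457744744744457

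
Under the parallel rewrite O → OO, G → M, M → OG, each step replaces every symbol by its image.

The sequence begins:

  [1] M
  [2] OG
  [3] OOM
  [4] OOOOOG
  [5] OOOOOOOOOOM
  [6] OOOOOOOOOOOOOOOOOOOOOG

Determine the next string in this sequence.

Rewriting the 22 symbols of OOOOOOOOOOOOOOOOOOOOOG one by one yields OO OO OO OO OO OO OO OO OO OO OO OO OO OO OO OO OO OO OO OO OO M; concatenated:

OOOOOOOOOOOOOOOOOOOOOOOOOOOOOOOOOOOOOOOOOOM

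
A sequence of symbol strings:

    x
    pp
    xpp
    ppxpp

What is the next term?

xppppxpp

This is a Fibonacci-style word recurrence s(k) = s(k−2)·s(k−1): e.g. x·pp = xpp.
The next term joins xpp and ppxpp.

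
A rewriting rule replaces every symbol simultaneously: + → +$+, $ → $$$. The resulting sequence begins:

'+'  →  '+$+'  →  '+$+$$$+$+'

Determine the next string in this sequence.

+$+$$$+$+$$$$$$$$$+$+$$$+$+

Apply φ to +$+$$$+$+ symbol by symbol: +→+$+, $→$$$, +→+$+, $→$$$, $→$$$, $→$$$, +→+$+, $→$$$, +→+$+; joined: +$+ $$$ +$+ $$$ $$$ $$$ +$+ $$$ +$+.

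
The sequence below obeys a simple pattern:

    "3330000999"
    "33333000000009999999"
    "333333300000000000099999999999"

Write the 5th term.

33333333333000000000000000000009999999999999999999

Term n consists of 2n+1 3's, followed by 4n 0's, followed by 4n-1 9's (n = 1, 2, …).
For term 5, n = 5, so the run lengths are 11, 20, 19.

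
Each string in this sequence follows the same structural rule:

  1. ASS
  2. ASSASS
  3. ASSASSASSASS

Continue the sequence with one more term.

ASSASSASSASSASSASSASSASS

Each string is two copies of the previous one concatenated.
So the next term is two copies of ASSASSASSASS.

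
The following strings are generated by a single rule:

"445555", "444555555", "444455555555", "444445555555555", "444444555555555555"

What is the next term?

444444455555555555555

Reading off run lengths: 4 runs 2, 3, 4, 5, 6; 5 runs 4, 6, 8, 10, 12 — each is linear in n, where the shown terms are n = 2, 3, 4, 5, 6.
For the next term, n = 7, so the run lengths are 7, 14.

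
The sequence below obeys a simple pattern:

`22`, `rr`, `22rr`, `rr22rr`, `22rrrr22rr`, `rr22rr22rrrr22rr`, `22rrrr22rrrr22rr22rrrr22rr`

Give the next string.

rr22rr22rrrr22rr22rrrr22rrrr22rr22rrrr22rr

From term 3 onward, concatenate the second-to-last term with the last: 22·rr = 22rr, rr·22rr = rr22rr, …
Continuing: rr22rr22rrrr22rr · 22rrrr22rrrr22rr22rrrr22rr gives term 8.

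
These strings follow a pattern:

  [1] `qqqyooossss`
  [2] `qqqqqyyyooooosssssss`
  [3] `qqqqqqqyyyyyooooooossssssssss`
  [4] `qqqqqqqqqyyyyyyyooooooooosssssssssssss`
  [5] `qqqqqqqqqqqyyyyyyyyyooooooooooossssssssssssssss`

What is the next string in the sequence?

Each string has the form q^{2n+1} y^{2n-1} o^{2n+1} s^{3n+1} (n = 1, 2, …).
For the next term, n = 6, so the run lengths are 13, 11, 13, 19.

qqqqqqqqqqqqqyyyyyyyyyyyooooooooooooosssssssssssssssssss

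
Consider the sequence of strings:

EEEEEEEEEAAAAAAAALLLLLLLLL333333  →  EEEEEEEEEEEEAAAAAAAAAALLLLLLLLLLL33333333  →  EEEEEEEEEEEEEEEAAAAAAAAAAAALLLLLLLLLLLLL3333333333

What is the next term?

Each string has the form E^{3n} A^{2n+2} L^{2n+3} 3^{2n}, where the shown terms are n = 3, 4, 5.
At n = 6 the blocks have lengths 18, 14, 15, 12.

EEEEEEEEEEEEEEEEEEAAAAAAAAAAAAAALLLLLLLLLLLLLLL333333333333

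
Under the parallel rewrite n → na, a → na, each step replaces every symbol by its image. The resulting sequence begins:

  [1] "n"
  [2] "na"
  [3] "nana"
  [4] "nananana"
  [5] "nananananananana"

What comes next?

nananananananananananananananana

Replace each of the 16 characters of nananananananana in place — na na na na na na na na na na na na na na na na — and concatenate.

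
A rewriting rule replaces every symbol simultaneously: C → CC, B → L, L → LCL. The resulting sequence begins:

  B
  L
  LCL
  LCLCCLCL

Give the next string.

LCLCCLCLCCCCLCLCCLCL

Apply φ to LCLCCLCL symbol by symbol: L→LCL, C→CC, L→LCL, C→CC, C→CC, L→LCL, C→CC, L→LCL; joined: LCL CC LCL CC CC LCL CC LCL.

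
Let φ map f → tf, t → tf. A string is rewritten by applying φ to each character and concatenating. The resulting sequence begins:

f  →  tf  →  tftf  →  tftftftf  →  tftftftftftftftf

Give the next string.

Rewriting the 16 symbols of tftftftftftftftf one by one yields tf tf tf tf tf tf tf tf tf tf tf tf tf tf tf tf; concatenated:

tftftftftftftftftftftftftftftftf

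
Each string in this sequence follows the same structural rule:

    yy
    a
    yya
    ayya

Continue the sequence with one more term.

From term 3 onward, concatenate the second-to-last term with the last: yy·a = yya, a·yya = ayya, …
Continuing: yya · ayya gives term 5.

yyaayya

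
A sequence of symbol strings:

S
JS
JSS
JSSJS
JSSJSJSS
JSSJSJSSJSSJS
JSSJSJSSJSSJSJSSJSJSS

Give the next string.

This is a Fibonacci-style word recurrence s(k) = s(k−1)·s(k−2): e.g. JS·S = JSS.
Continuing: JSSJSJSSJSSJSJSSJSJSS · JSSJSJSSJSSJS gives term 8.

JSSJSJSSJSSJSJSSJSJSSJSSJSJSSJSSJS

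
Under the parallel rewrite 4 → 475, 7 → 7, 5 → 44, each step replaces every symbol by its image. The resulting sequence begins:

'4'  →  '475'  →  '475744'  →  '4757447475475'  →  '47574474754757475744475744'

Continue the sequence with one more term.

Rewriting the 26 symbols of 47574474754757475744475744 one by one yields 475 7 44 7 475 475 7 475 7 44 475 7 44 7 475 7 44 7 475 475 475 7 44 7 475 475; concatenated:

47574474754757475744475744747574474754754757447475475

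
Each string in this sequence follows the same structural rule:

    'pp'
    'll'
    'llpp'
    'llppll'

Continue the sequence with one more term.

Each term (from the third on) is the previous term followed by the one before it: term 3 = ll·pp = llpp.
Continuing: llppll · llpp gives term 5.

llppllllpp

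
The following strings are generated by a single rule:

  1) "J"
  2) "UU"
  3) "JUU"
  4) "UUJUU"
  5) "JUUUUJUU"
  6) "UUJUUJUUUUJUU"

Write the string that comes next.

Each term (from the third on) is the two preceding terms concatenated in order: term 3 = J·UU = JUU.
Continuing: JUUUUJUU · UUJUUJUUUUJUU gives term 7.

JUUUUJUUUUJUUJUUUUJUU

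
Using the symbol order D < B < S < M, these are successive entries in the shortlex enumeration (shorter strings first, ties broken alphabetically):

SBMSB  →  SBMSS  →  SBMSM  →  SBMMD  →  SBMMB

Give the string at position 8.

SSDDD

Continuing the enumeration 3 steps past SBMMB: SBMMB → SBMMS → SBMMM → (answer).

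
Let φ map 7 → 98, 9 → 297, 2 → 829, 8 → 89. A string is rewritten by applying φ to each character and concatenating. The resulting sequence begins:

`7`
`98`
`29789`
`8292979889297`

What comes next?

φ(8292979889297) expands symbol-by-symbol to 89 829 297 829 297 98 297 89 89 297 829 297 98; joining the 13 pieces gives the next term.

8982929782929798297898929782929798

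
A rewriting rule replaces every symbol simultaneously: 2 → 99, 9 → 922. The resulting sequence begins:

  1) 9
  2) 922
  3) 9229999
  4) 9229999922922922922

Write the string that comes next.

Replace each of the 19 characters of 9229999922922922922 in place — 922 99 99 922 922 922 922 922 99 99 922 99 99 922 99 99 922 99 99 — and concatenate.

92299999229229229229229999922999992299999229999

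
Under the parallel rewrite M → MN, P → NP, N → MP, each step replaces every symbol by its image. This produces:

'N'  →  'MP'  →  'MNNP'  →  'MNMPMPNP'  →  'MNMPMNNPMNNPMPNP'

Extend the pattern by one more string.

Applying the rule to each of the 16 symbols of MNMPMNNPMNNPMPNP gives the pieces MN MP MN NP MN MP MP NP MN MP MP NP MN NP MP NP, which concatenate to the answer.

MNMPMNNPMNMPMPNPMNMPMPNPMNNPMPNP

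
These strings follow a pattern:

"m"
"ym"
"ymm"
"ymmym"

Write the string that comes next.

From term 3 onward, concatenate the last term with the second-to-last: ym·m = ymm, ymm·ym = ymmym, …
Continuing: ymmym · ymm gives term 5.

ymmymymm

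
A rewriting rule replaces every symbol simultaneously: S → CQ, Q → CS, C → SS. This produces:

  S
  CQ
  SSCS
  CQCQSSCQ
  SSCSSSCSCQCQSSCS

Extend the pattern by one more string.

CQCQSSCQCQCQSSCQSSCSSSCSCQCQSSCQ

φ(SSCSSSCSCQCQSSCS) expands symbol-by-symbol to CQ CQ SS CQ CQ CQ SS CQ SS CS SS CS CQ CQ SS CQ; joining the 16 pieces gives the next term.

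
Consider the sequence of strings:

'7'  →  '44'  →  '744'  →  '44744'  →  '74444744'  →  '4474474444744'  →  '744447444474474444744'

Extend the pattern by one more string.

4474474444744744447444474474444744

Each term (from the third on) is the two preceding terms concatenated in order: term 3 = 7·44 = 744.
Continuing: 4474474444744 · 744447444474474444744 gives term 8.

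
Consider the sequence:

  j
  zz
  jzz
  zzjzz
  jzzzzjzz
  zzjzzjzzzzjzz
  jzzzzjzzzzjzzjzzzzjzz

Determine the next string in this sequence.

zzjzzjzzzzjzzjzzzzjzzzzjzzjzzzzjzz

This is a Fibonacci-style word recurrence s(k) = s(k−2)·s(k−1): e.g. j·zz = jzz.
Continuing: zzjzzjzzzzjzz · jzzzzjzzzzjzzjzzzzjzz gives term 8.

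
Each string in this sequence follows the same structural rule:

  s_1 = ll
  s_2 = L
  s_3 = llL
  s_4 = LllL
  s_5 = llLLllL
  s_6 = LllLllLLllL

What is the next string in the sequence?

This is a Fibonacci-style word recurrence s(k) = s(k−2)·s(k−1): e.g. ll·L = llL.
Continuing: llLLllL · LllLllLLllL gives term 7.

llLLllLLllLllLLllL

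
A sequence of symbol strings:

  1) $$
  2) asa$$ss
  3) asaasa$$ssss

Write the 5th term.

Each term wraps the previous one in asa on the left and ss on the right.
From asaasa$$ssss, 2 further steps: asaasa$$ssss → asaasaasa$$ssssss → (answer).

asaasaasaasa$$ssssssss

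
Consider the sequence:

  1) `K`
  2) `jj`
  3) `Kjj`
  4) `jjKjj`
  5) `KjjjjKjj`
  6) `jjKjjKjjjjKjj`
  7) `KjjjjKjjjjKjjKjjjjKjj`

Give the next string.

From term 3 onward, concatenate the second-to-last term with the last: K·jj = Kjj, jj·Kjj = jjKjj, …
The next term joins jjKjjKjjjjKjj and KjjjjKjjjjKjjKjjjjKjj.

jjKjjKjjjjKjjKjjjjKjjjjKjjKjjjjKjj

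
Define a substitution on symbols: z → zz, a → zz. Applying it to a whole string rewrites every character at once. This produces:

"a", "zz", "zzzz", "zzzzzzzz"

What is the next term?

zzzzzzzzzzzzzzzz

Expanding zzzzzzzz: z→zz, z→zz, z→zz, z→zz, z→zz, z→zz, z→zz, z→zz. Concatenated: zz zz zz zz zz zz zz zz.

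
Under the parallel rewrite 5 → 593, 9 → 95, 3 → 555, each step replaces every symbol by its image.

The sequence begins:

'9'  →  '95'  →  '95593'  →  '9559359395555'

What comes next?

Applying the rule to each of the 13 symbols of 9559359395555 gives the pieces 95 593 593 95 555 593 95 555 95 593 593 593 593, which concatenate to the answer.

95593593955555939555595593593593593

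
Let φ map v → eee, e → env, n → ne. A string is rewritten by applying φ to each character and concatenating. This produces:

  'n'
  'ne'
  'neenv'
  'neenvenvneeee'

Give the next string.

Replace each of the 13 characters of neenvenvneeee in place — ne env env ne eee env ne eee ne env env env env — and concatenate.

neenvenvneeeeenvneeeeneenvenvenvenv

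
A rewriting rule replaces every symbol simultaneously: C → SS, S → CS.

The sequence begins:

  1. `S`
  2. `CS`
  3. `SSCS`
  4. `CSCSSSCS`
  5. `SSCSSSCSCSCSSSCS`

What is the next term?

φ(SSCSSSCSCSCSSSCS) expands symbol-by-symbol to CS CS SS CS CS CS SS CS SS CS SS CS CS CS SS CS; joining the 16 pieces gives the next term.

CSCSSSCSCSCSSSCSSSCSSSCSCSCSSSCS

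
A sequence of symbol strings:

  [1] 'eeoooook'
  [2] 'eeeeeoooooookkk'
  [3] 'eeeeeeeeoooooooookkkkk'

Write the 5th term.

Each string has the form e^{3n-1} o^{2n+3} k^{2n-1} (n = 1, 2, …).
Setting n = 5 gives 14, 13, 9 characters in each block.

eeeeeeeeeeeeeeoooooooooooookkkkkkkkk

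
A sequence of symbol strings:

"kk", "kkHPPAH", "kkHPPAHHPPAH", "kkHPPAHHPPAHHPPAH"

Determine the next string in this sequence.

Each term is the previous one with HPPAH appended.
One more step from kkHPPAHHPPAHHPPAH gives the answer.

kkHPPAHHPPAHHPPAHHPPAH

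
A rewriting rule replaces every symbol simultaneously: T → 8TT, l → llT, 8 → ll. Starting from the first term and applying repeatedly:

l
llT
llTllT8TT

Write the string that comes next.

llTllT8TTllTllT8TTll8TT8TT

Expanding llTllT8TT: l→llT, l→llT, T→8TT, l→llT, l→llT, T→8TT, 8→ll, T→8TT, T→8TT. Concatenated: llT llT 8TT llT llT 8TT ll 8TT 8TT.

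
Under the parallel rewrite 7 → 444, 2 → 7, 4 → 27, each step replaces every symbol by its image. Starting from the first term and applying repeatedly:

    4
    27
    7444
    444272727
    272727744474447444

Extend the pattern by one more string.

Replace each of the 18 characters of 272727744474447444 in place — 7 444 7 444 7 444 444 27 27 27 444 27 27 27 444 27 27 27 — and concatenate.

744474447444444272727444272727444272727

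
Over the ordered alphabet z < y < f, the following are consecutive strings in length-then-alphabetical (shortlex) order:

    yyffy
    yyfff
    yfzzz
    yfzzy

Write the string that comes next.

yfzzf

Find the rightmost character of yfzzy below f, bump it to the next letter, and reset everything to its right to z.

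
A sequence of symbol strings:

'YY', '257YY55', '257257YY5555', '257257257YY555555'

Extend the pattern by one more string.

s(k+1) = 257·s(k)·55, so each term gains 257 as a prefix and 55 as a suffix.
So the next term is 257·257257257YY555555·55.

257257257257YY55555555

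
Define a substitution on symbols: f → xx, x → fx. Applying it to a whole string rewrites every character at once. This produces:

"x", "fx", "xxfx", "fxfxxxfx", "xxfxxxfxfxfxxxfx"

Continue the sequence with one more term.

φ(xxfxxxfxfxfxxxfx) expands symbol-by-symbol to fx fx xx fx fx fx xx fx xx fx xx fx fx fx xx fx; joining the 16 pieces gives the next term.

fxfxxxfxfxfxxxfxxxfxxxfxfxfxxxfx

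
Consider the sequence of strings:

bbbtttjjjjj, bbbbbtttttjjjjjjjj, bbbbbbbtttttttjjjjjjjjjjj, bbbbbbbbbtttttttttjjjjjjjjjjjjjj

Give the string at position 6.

bbbbbbbbbbbbbtttttttttttttjjjjjjjjjjjjjjjjjjjj

Reading off run lengths: b runs 3, 5, 7, 9; t runs 3, 5, 7, 9; j runs 5, 8, 11, 14 — each is linear in n (n = 1, 2, …).
For term 6, n = 6, so the run lengths are 13, 13, 20.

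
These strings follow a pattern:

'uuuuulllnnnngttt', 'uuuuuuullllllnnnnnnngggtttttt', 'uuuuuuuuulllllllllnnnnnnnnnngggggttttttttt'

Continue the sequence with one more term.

Each string has the form u^{2n+3} l^{3n} n^{3n+1} g^{2n-1} t^{3n} (n = 1, 2, …).
At n = 4 the blocks have lengths 11, 12, 13, 7, 12.

uuuuuuuuuuullllllllllllnnnnnnnnnnnnngggggggtttttttttttt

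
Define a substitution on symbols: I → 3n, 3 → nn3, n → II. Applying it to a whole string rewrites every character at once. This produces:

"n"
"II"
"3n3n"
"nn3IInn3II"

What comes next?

Apply φ to nn3IInn3II symbol by symbol: n→II, n→II, 3→nn3, I→3n, I→3n, n→II, n→II, 3→nn3, I→3n, I→3n; joined: II II nn3 3n 3n II II nn3 3n 3n.

IIIInn33n3nIIIInn33n3n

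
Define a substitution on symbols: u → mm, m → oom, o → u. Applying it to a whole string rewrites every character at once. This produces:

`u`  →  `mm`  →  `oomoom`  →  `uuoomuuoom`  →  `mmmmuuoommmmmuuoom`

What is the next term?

oomoomoomoommmmmuuoomoomoomoomoommmmmuuoom

Applying the rule to each of the 18 symbols of mmmmuuoommmmmuuoom gives the pieces oom oom oom oom mm mm u u oom oom oom oom oom mm mm u u oom, which concatenate to the answer.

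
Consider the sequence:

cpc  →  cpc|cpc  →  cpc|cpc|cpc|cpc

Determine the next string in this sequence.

Every step duplicates the string with '|' between the halves.
So the next term is two copies of cpc|cpc|cpc|cpc with '|' between the halves.

cpc|cpc|cpc|cpc|cpc|cpc|cpc|cpc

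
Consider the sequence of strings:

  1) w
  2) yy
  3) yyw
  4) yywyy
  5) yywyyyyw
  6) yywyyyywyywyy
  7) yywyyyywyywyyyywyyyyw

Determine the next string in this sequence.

Each term (from the third on) is the previous term followed by the one before it: term 3 = yy·w = yyw.
So term 8 is yywyyyywyywyyyywyyyyw·yywyyyywyywyy.

yywyyyywyywyyyywyyyywyywyyyywyywyy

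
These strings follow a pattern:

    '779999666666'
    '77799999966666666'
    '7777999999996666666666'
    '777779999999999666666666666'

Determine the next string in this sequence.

Reading off run lengths: 7 runs 2, 3, 4, 5; 9 runs 4, 6, 8, 10; 6 runs 6, 8, 10, 12 — each is linear in n, where the shown terms are n = 2, 3, 4, 5.
For the next term, n = 6, so the run lengths are 6, 12, 14.

77777799999999999966666666666666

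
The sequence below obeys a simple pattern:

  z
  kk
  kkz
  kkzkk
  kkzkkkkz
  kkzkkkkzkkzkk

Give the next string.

From term 3 onward, concatenate the last term with the second-to-last: kk·z = kkz, kkz·kk = kkzkk, …
The next term joins kkzkkkkzkkzkk and kkzkkkkz.

kkzkkkkzkkzkkkkzkkkkz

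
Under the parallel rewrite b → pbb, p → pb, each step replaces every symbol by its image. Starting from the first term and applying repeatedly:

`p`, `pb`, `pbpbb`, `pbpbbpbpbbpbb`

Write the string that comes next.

Rewriting the 13 symbols of pbpbbpbpbbpbb one by one yields pb pbb pb pbb pbb pb pbb pb pbb pbb pb pbb pbb; concatenated:

pbpbbpbpbbpbbpbpbbpbpbbpbbpbpbbpbb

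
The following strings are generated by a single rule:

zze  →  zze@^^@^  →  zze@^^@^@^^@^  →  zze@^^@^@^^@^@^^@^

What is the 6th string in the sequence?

zze@^^@^@^^@^@^^@^@^^@^@^^@^

Every step adds @^^@^ to the end: s(k+1) = s(k)·@^^@^.
From zze@^^@^@^^@^@^^@^, 2 further steps: zze@^^@^@^^@^@^^@^ → zze@^^@^@^^@^@^^@^@^^@^ → (answer).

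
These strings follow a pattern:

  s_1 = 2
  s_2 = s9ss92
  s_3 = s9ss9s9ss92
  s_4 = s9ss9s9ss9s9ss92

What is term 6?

s9ss9s9ss9s9ss9s9ss9s9ss92

Each term is the previous one with s9ss9 prepended.
From s9ss9s9ss9s9ss92, 2 further steps: s9ss9s9ss9s9ss92 → s9ss9s9ss9s9ss9s9ss92 → (answer).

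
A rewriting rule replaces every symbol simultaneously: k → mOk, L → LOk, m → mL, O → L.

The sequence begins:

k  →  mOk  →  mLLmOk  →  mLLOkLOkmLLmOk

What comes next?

mLLOkLOkLmOkLOkLmOkmLLOkLOkmLLmOk

Applying the rule to each of the 14 symbols of mLLOkLOkmLLmOk gives the pieces mL LOk LOk L mOk LOk L mOk mL LOk LOk mL L mOk, which concatenate to the answer.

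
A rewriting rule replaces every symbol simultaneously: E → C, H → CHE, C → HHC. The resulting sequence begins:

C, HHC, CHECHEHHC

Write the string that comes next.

Rewriting each symbol of CHECHEHHC: C→HHC, H→CHE, E→C, C→HHC, H→CHE, E→C, H→CHE, H→CHE, C→HHC, which concatenates to HHC CHE C HHC CHE C CHE CHE HHC.

HHCCHECHHCCHECCHECHEHHC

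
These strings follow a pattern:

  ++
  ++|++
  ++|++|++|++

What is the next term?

s(k+1) = s(k)·|·s(k) — each term doubles the last with '|' between the halves.
Doubling ++|++|++|++ with '|' between the halves:

++|++|++|++|++|++|++|++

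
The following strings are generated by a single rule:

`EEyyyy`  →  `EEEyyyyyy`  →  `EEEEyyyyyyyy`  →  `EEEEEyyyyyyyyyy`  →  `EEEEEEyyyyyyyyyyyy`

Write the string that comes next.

The n-th term is n E's then 2n y's, where the shown terms are n = 2, 3, 4, 5, 6.
For the next term, n = 7, so the run lengths are 7, 14.

EEEEEEEyyyyyyyyyyyyyy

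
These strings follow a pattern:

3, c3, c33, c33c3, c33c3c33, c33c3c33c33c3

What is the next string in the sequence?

c33c3c33c33c3c33c3c33

This is a Fibonacci-style word recurrence s(k) = s(k−1)·s(k−2): e.g. c3·3 = c33.
So term 7 is c33c3c33c33c3·c33c3c33.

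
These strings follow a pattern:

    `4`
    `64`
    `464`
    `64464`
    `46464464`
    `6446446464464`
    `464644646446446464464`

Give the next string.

6446446464464464644646446446464464

From term 3 onward, concatenate the second-to-last term with the last: 4·64 = 464, 64·464 = 64464, …
Continuing: 6446446464464 · 464644646446446464464 gives term 8.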